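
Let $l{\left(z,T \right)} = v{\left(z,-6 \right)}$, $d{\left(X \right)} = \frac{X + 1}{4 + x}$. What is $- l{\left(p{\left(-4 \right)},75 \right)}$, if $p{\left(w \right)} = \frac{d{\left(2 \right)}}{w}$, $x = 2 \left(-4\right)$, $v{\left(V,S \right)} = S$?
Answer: $6$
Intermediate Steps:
$x = -8$
$d{\left(X \right)} = - \frac{1}{4} - \frac{X}{4}$ ($d{\left(X \right)} = \frac{X + 1}{4 - 8} = \frac{1 + X}{-4} = \left(1 + X\right) \left(- \frac{1}{4}\right) = - \frac{1}{4} - \frac{X}{4}$)
$p{\left(w \right)} = - \frac{3}{4 w}$ ($p{\left(w \right)} = \frac{- \frac{1}{4} - \frac{1}{2}}{w} = - \frac{3}{4 w}$)
$l{\left(z,T \right)} = -6$
$- l{\left(p{\left(-4 \right)},75 \right)} = \left(-1\right) \left(-6\right) = 6$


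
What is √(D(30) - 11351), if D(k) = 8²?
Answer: I*√11287 ≈ 106.24*I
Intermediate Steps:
D(k) = 64
√(D(30) - 11351) = √(64 - 11351) = √(-11287) = I*√11287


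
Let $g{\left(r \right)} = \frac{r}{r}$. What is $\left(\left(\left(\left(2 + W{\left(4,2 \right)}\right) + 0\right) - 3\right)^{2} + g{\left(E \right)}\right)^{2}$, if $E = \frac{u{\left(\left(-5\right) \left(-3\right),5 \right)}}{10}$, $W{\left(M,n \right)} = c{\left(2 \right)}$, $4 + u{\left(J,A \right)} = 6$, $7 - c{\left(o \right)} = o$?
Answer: $289$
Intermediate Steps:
$c{\left(o \right)} = 7 - o$
$u{\left(J,A \right)} = 2$ ($u{\left(J,A \right)} = -4 + 6 = 2$)
$W{\left(M,n \right)} = 5$ ($W{\left(M,n \right)} = 7 - 2 = 5$)
$E = \frac{1}{5}$ ($E = \frac{2}{10} = 2 \cdot \frac{1}{10} = \frac{1}{5} \approx 0.2$)
$g{\left(r \right)} = 1$
$\left(\left(\left(\left(2 + W{\left(4,2 \right)}\right) + 0\right) - 3\right)^{2} + g{\left(E \right)}\right)^{2} = \left(\left(\left(\left(2 + 5\right) + 0\right) - 3\right)^{2} + 1\right)^{2} = \left(\left(\left(7 + 0\right) - 3\right)^{2} + 1\right)^{2} = \left(\left(7 - 3\right)^{2} + 1\right)^{2} = \left(4^{2} + 1\right)^{2} = \left(16 + 1\right)^{2} = 17^{2} = 289$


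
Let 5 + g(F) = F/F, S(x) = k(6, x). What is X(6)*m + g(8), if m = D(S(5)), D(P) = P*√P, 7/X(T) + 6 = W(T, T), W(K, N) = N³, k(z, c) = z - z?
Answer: -4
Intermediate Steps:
k(z, c) = 0
S(x) = 0
X(T) = 7/(-6 + T³)
D(P) = P^(3/2)
m = 0 (m = 0^(3/2) = 0)
g(F) = -4 (g(F) = -5 + F/F = -5 + 1 = -4)
X(6)*m + g(8) = (7/(-6 + 6³))*0 - 4 = (7/(-6 + 216))*0 - 4 = (7/210)*0 - 4 = (7*(1/210))*0 - 4 = (1/30)*0 - 4 = 0 - 4 = -4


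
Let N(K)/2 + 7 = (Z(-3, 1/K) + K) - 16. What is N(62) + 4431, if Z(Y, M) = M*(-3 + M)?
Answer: 8666113/1922 ≈ 4508.9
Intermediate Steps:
N(K) = -46 + 2*K + 2*(-3 + 1/K)/K (N(K) = -14 + 2*(((-3 + 1/K)/K + K) - 16) = -14 + 2*((K + (-3 + 1/K)/K) - 16) = -14 + 2*(-16 + K + (-3 + 1/K)/K) = -14 + (-32 + 2*K + 2*(-3 + 1/K)/K) = -46 + 2*K + 2*(-3 + 1/K)/K)
N(62) + 4431 = (-46 - 6/62 + 2*62 + 2/62²) + 4431 = (-46 - 6*1/62 + 124 + 2*(1/3844)) + 4431 = (-46 - 3/31 + 124 + 1/1922) + 4431 = 149731/1922 + 4431 = 8666113/1922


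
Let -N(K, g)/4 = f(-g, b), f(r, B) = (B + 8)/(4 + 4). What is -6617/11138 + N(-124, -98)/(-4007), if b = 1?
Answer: -13232099/22314983 ≈ -0.59297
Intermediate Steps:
f(r, B) = 1 + B/8 (f(r, B) = (8 + B)/8 = (8 + B)*(⅛) = 1 + B/8)
N(K, g) = -9/2 (N(K, g) = -4*(1 + (⅛)*1) = -4*(1 + ⅛) = -4*9/8 = -9/2)
-6617/11138 + N(-124, -98)/(-4007) = -6617/11138 - 9/2/(-4007) = -6617*1/11138 - 9/2*(-1/4007) = -6617/11138 + 9/8014 = -13232099/22314983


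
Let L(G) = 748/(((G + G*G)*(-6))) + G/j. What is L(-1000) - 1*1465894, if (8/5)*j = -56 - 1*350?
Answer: -445917159514961/304195500 ≈ -1.4659e+6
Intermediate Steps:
j = -1015/4 (j = 5*(-56 - 1*350)/8 = 5*(-56 - 350)/8 = (5/8)*(-406) = -1015/4 ≈ -253.75)
L(G) = 748/(-6*G - 6*G**2) - 4*G/1015 (L(G) = 748/(((G + G*G)*(-6))) + G/(-1015/4) = 748/(((G + G**2)*(-6))) + G*(-4/1015) = 748/(-6*G - 6*G**2) - 4*G/1015)
L(-1000) - 1*1465894 = (2/3045)*(-189805 - 6*(-1000)**2 - 6*(-1000)**3)/(-1000*(1 - 1000)) - 1*1465894 = (2/3045)*(-1/1000)*(-189805 - 6*1000000 - 6*(-1000000000))/(-999) - 1465894 = (2/3045)*(-1/1000)*(-1/999)*(-189805 - 6000000 + 6000000000) - 1465894 = (2/3045)*(-1/1000)*(-1/999)*5993810195 - 1465894 = 1198762039/304195500 - 1465894 = -445917159514961/304195500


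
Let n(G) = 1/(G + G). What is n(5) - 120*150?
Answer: -179999/10 ≈ -18000.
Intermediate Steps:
n(G) = 1/(2*G)
n(5) - 120*150 = (½)/5 - 120*150 = (½)*(⅕) - 18000 = ⅒ - 18000 = -179999/10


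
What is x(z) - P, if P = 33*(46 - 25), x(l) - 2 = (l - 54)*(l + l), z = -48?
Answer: 9101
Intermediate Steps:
x(l) = 2 + 2*l*(-54 + l) (x(l) = 2 + (l - 54)*(l + l) = 2 + (-54 + l)*(2*l) = 2 + 2*l*(-54 + l))
P = 693 (P = 33*21 = 693)
x(z) - P = (2 - 108*(-48) + 2*(-48)**2) - 1*693 = (2 + 5184 + 2*2304) - 693 = (2 + 5184 + 4608) - 693 = 9794 - 693 = 9101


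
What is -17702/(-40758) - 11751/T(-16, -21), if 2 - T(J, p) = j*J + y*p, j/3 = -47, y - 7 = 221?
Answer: -217045195/51640386 ≈ -4.2030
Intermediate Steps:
y = 228 (y = 7 + 221 = 228)
j = -141 (j = 3*(-47) = -141)
T(J, p) = 2 - 228*p + 141*J (T(J, p) = 2 - (-141*J + 228*p) = 2 + (-228*p + 141*J) = 2 - 228*p + 141*J)
-17702/(-40758) - 11751/T(-16, -21) = -17702/(-40758) - 11751/(2 - 228*(-21) + 141*(-16)) = -17702*(-1/40758) - 11751/(2 + 4788 - 2256) = 8851/20379 - 11751/2534 = -217045195/51640386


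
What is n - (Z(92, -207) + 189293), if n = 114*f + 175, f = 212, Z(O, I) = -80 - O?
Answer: -164778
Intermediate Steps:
n = 24343 (n = 114*212 + 175 = 24168 + 175 = 24343)
n - (Z(92, -207) + 189293) = 24343 - ((-80 - 1*92) + 189293) = 24343 - ((-80 - 92) + 189293) = 24343 - (-172 + 189293) = 24343 - 1*189121 = 24343 - 189121 = -164778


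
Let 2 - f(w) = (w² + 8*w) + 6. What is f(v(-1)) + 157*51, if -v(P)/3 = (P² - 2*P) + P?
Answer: 8015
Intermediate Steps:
v(P) = -3*P² + 3*P (v(P) = -3*((P² - 2*P) + P) = -3*(P² - P) = -3*P² + 3*P)
f(w) = -4 - w² - 8*w (f(w) = 2 - ((w² + 8*w) + 6) = 2 - (6 + w² + 8*w) = 2 + (-6 - w² - 8*w) = -4 - w² - 8*w)
f(v(-1)) + 157*51 = (-4 - (3*(-1)*(1 - 1*(-1)))² - 24*(-1)*(1 - 1*(-1))) + 157*51 = (-4 - (3*(-1)*(1 + 1))² - 24*(-1)*(1 + 1)) + 8007 = (-4 - (3*(-1)*2)² - 24*(-1)*2) + 8007 = (-4 - 1*(-6)² - 8*(-6)) + 8007 = (-4 - 1*36 + 48) + 8007 = (-4 - 36 + 48) + 8007 = 8 + 8007 = 8015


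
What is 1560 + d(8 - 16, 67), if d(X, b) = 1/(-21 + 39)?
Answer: 28081/18 ≈ 1560.1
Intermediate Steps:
d(X, b) = 1/18
1560 + d(8 - 16, 67) = 1560 + 1/18 = 28081/18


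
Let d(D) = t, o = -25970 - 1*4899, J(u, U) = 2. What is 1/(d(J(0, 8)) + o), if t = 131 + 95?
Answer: -1/30643 ≈ -3.2634e-5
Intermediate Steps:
t = 226
o = -30869 (o = -25970 - 4899 = -30869)
d(D) = 226
1/(d(J(0, 8)) + o) = 1/(226 - 30869) = 1/(-30643) = -1/30643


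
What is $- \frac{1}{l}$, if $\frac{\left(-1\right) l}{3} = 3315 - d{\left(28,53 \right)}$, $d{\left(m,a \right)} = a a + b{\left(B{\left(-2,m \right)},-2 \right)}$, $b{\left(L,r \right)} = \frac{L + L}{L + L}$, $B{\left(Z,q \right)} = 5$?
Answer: $\frac{1}{1515} \approx 0.00066007$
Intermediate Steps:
$b{\left(L,r \right)} = 1$ ($b{\left(L,r \right)} = \frac{2 L}{2 L} = 2 L \frac{1}{2 L} = 1$)
$d{\left(m,a \right)} = 1 + a^{2}$ ($d{\left(m,a \right)} = a a + 1 = a^{2} + 1 = 1 + a^{2}$)
$l = -1515$ ($l = - 3 \left(3315 - \left(1 + 53^{2}\right)\right) = - 3 \left(3315 - \left(1 + 2809\right)\right) = - 3 \left(3315 - 2810\right) = \left(-3\right) 505 = -1515$)
$- \frac{1}{l} = - \frac{1}{-1515} = \left(-1\right) \left(- \frac{1}{1515}\right) = \frac{1}{1515}$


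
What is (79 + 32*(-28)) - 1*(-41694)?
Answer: 40877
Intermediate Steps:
(79 + 32*(-28)) - 1*(-41694) = (79 - 896) + 41694 = -817 + 41694 = 40877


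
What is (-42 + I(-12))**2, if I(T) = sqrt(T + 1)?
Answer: (42 - I*sqrt(11))**2 ≈ 1753.0 - 278.6*I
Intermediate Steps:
I(T) = sqrt(1 + T)
(-42 + I(-12))**2 = (-42 + sqrt(1 - 12))**2 = (-42 + sqrt(-11))**2 = (-42 + I*sqrt(11))**2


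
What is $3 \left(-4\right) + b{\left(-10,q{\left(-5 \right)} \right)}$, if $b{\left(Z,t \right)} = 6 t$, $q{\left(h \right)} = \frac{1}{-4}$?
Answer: $- \frac{27}{2} \approx -13.5$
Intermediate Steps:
$q{\left(h \right)} = - \frac{1}{4}$
$3 \left(-4\right) + b{\left(-10,q{\left(-5 \right)} \right)} = 3 \left(-4\right) + 6 \left(- \frac{1}{4}\right) = -12 - \frac{3}{2} = - \frac{27}{2}$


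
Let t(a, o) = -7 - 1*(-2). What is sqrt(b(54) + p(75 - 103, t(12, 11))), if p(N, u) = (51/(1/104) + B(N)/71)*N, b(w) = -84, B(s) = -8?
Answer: 14*I*sqrt(3821717)/71 ≈ 385.48*I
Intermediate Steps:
t(a, o) = -5 (t(a, o) = -7 + 2 = -5)
p(N, u) = 376576*N/71 (p(N, u) = (51/(1/104) - 8/71)*N = (51/(1/104) - 8*1/71)*N = (51*104 - 8/71)*N = (5304 - 8/71)*N = 376576*N/71)
sqrt(b(54) + p(75 - 103, t(12, 11))) = sqrt(-84 + 376576*(75 - 103)/71) = sqrt(-84 + (376576/71)*(-28)) = sqrt(-84 - 10544128/71) = sqrt(-10550092/71) = 14*I*sqrt(3821717)/71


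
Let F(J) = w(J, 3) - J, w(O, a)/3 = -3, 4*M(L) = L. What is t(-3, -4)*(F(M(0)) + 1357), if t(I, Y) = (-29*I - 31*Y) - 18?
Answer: 260164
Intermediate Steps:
M(L) = L/4
w(O, a) = -9 (w(O, a) = 3*(-3) = -9)
F(J) = -9 - J
t(I, Y) = -18 - 31*Y - 29*I (t(I, Y) = (-31*Y - 29*I) - 18 = -18 - 31*Y - 29*I)
t(-3, -4)*(F(M(0)) + 1357) = (-18 - 31*(-4) - 29*(-3))*((-9 - 0/4) + 1357) = (-18 + 124 + 87)*((-9 - 1*0) + 1357) = 193*((-9 + 0) + 1357) = 193*(-9 + 1357) = 193*1348 = 260164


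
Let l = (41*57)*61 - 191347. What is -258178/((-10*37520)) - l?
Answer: 9153133089/187600 ≈ 48791.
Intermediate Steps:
l = -48790 (l = 2337*61 - 191347 = 142557 - 191347 = -48790)
-258178/((-10*37520)) - l = -258178/((-10*37520)) - 1*(-48790) = -258178/(-375200) + 48790 = -258178*(-1/375200) + 48790 = 129089/187600 + 48790 = 9153133089/187600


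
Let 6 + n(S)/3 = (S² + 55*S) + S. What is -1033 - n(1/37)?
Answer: -1395754/1369 ≈ -1019.5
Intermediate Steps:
n(S) = -18 + 3*S² + 168*S (n(S) = -18 + 3*((S² + 55*S) + S) = -18 + 3*(S² + 56*S) = -18 + (3*S² + 168*S) = -18 + 3*S² + 168*S)
-1033 - n(1/37) = -1033 - (-18 + 3*(1/37)² + 168/37) = -1033 - (-18 + 3*(1/37)² + 168*(1/37)) = -1033 - (-18 + 3*(1/1369) + 168/37) = -1033 - (-18 + 3/1369 + 168/37) = -1033 - 1*(-18423/1369) = -1033 + 18423/1369 = -1395754/1369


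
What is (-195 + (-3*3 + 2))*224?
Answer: -45248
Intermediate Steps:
(-195 + (-3*3 + 2))*224 = (-195 + (-9 + 2))*224 = (-195 - 7)*224 = -202*224 = -45248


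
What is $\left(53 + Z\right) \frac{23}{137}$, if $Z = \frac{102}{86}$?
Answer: $\frac{53590}{5891} \approx 9.0969$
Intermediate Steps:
$Z = \frac{51}{43}$ ($Z = 102 \cdot \frac{1}{86} = \frac{51}{43} \approx 1.186$)
$\left(53 + Z\right) \frac{23}{137} = \left(53 + \frac{51}{43}\right) \frac{23}{137} = \frac{2330 \cdot 23 \cdot \frac{1}{137}}{43} = \frac{2330}{43} \cdot \frac{23}{137} = \frac{53590}{5891}$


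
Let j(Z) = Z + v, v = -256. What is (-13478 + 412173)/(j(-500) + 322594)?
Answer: 36245/29258 ≈ 1.2388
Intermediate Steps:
j(Z) = -256 + Z (j(Z) = Z - 256 = -256 + Z)
(-13478 + 412173)/(j(-500) + 322594) = (-13478 + 412173)/((-256 - 500) + 322594) = 398695/(-756 + 322594) = 398695/321838 = 398695*(1/321838) = 36245/29258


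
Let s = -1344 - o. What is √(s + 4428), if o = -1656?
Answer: 2*√1185 ≈ 68.848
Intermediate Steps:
s = 312 (s = -1344 - 1*(-1656) = -1344 + 1656 = 312)
√(s + 4428) = √(312 + 4428) = √4740 = 2*√1185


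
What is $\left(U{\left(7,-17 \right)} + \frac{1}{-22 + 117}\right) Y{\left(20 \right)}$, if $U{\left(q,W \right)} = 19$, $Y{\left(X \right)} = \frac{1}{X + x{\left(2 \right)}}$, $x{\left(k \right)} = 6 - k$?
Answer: $\frac{301}{380} \approx 0.79211$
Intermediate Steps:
$Y{\left(X \right)} = \frac{1}{4 + X}$ ($Y{\left(X \right)} = \frac{1}{X + \left(6 - 2\right)} = \frac{1}{X + 4} = \frac{1}{4 + X}$)
$\left(U{\left(7,-17 \right)} + \frac{1}{-22 + 117}\right) Y{\left(20 \right)} = \frac{19 + \frac{1}{-22 + 117}}{4 + 20} = \frac{19 + \frac{1}{95}}{24} = \left(19 + \frac{1}{95}\right) \frac{1}{24} = \frac{1806}{95} \cdot \frac{1}{24} = \frac{301}{380}$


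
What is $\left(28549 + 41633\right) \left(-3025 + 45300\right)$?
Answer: $2966944050$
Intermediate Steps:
$\left(28549 + 41633\right) \left(-3025 + 45300\right) = 70182 \cdot 42275 = 2966944050$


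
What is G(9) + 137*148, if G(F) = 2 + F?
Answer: 20287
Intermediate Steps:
G(9) + 137*148 = (2 + 9) + 137*148 = 11 + 20276 = 20287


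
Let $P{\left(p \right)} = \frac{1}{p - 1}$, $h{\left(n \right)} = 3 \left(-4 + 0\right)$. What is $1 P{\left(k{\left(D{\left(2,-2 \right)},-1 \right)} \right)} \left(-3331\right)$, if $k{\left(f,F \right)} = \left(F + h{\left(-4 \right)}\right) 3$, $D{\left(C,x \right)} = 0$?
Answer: $\frac{3331}{40} \approx 83.275$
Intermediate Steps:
$h{\left(n \right)} = -12$ ($h{\left(n \right)} = 3 \left(-4\right) = -12$)
$k{\left(f,F \right)} = -36 + 3 F$ ($k{\left(f,F \right)} = \left(F - 12\right) 3 = \left(-12 + F\right) 3 = -36 + 3 F$)
$P{\left(p \right)} = \frac{1}{-1 + p}$
$1 P{\left(k{\left(D{\left(2,-2 \right)},-1 \right)} \right)} \left(-3331\right) = 1 \frac{1}{-1 + \left(-36 + 3 \left(-1\right)\right)} \left(-3331\right) = 1 \frac{1}{-1 - 39} \left(-3331\right) = 1 \frac{1}{-40} \left(-3331\right) = 1 \left(- \frac{1}{40}\right) \left(-3331\right) = \left(- \frac{1}{40}\right) \left(-3331\right) = \frac{3331}{40}$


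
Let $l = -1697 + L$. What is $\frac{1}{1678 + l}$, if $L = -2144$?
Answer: $- \frac{1}{2163} \approx -0.00046232$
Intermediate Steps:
$l = -3841$ ($l = -1697 - 2144 = -3841$)
$\frac{1}{1678 + l} = \frac{1}{1678 - 3841} = \frac{1}{-2163} = - \frac{1}{2163}$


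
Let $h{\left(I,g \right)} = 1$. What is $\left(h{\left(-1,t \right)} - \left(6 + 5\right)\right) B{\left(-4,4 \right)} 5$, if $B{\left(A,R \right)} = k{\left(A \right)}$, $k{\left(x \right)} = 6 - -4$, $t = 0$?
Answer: $-500$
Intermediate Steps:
$k{\left(x \right)} = 10$ ($k{\left(x \right)} = 6 + 4 = 10$)
$B{\left(A,R \right)} = 10$
$\left(h{\left(-1,t \right)} - \left(6 + 5\right)\right) B{\left(-4,4 \right)} 5 = \left(1 - \left(6 + 5\right)\right) 10 \cdot 5 = \left(1 - 11\right) 10 \cdot 5 = \left(-10\right) 10 \cdot 5 = \left(-100\right) 5 = -500$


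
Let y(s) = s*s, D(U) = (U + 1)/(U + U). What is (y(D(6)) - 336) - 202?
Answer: -77423/144 ≈ -537.66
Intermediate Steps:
D(U) = (1 + U)/(2*U) (D(U) = (1 + U)/((2*U)) = (1 + U)*(1/(2*U)) = (1 + U)/(2*U))
y(s) = s²
(y(D(6)) - 336) - 202 = (((½)*(1 + 6)/6)² - 336) - 202 = (((½)*(⅙)*7)² - 336) - 202 = ((7/12)² - 336) - 202 = (49/144 - 336) - 202 = -48335/144 - 202 = -77423/144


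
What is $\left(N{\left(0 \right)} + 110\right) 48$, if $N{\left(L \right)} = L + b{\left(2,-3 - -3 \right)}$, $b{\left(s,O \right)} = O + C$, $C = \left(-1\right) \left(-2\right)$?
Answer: $5376$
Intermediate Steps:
$C = 2$
$b{\left(s,O \right)} = 2 + O$ ($b{\left(s,O \right)} = O + 2 = 2 + O$)
$N{\left(L \right)} = 2 + L$ ($N{\left(L \right)} = L + \left(2 - 0\right) = L + \left(2 + \left(-3 + 3\right)\right) = L + \left(2 + 0\right) = L + 2 = 2 + L$)
$\left(N{\left(0 \right)} + 110\right) 48 = \left(\left(2 + 0\right) + 110\right) 48 = \left(2 + 110\right) 48 = 112 \cdot 48 = 5376$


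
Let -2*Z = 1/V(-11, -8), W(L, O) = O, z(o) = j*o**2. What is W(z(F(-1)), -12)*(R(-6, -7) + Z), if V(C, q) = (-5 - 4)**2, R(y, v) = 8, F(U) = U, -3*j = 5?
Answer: -2590/27 ≈ -95.926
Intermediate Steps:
j = -5/3 (j = -1/3*5 = -5/3 ≈ -1.6667)
V(C, q) = 81 (V(C, q) = (-9)**2 = 81)
z(o) = -5*o**2/3
Z = -1/162 (Z = -1/2/81 = -1/2*1/81 = -1/162 ≈ -0.0061728)
W(z(F(-1)), -12)*(R(-6, -7) + Z) = -12*(8 - 1/162) = -12*1295/162 = -2590/27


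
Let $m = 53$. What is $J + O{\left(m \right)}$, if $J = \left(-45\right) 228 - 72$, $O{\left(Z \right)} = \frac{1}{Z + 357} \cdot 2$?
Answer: $- \frac{2118059}{205} \approx -10332.0$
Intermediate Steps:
$O{\left(Z \right)} = \frac{2}{357 + Z}$ ($O{\left(Z \right)} = \frac{1}{357 + Z} 2 = \frac{2}{357 + Z}$)
$J = -10332$ ($J = -10260 - 72 = -10332$)
$J + O{\left(m \right)} = -10332 + \frac{2}{357 + 53} = -10332 + \frac{2}{410} = -10332 + 2 \cdot \frac{1}{410} = -10332 + \frac{1}{205} = - \frac{2118059}{205}$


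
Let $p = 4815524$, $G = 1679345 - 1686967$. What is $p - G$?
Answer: $4823146$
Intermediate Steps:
$G = -7622$ ($G = 1679345 - 1686967 = -7622$)
$p - G = 4815524 - -7622 = 4815524 + 7622 = 4823146$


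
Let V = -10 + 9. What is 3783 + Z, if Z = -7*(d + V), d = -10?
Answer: 3860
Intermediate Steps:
V = -1
Z = 77 (Z = -7*(-10 - 1) = -7*(-11) = 77)
3783 + Z = 3783 + 77 = 3860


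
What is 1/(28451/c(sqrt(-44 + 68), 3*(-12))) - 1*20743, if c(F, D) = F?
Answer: -20743 + 2*sqrt(6)/28451 ≈ -20743.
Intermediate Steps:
1/(28451/c(sqrt(-44 + 68), 3*(-12))) - 1*20743 = 1/(28451/(sqrt(-44 + 68))) - 1*20743 = 1/(28451/(sqrt(24))) - 20743 = 1/(28451/((2*sqrt(6)))) - 20743 = 1/(28451*(sqrt(6)/12)) - 20743 = 1/(28451*sqrt(6)/12) - 20743 = 2*sqrt(6)/28451 - 20743 = -20743 + 2*sqrt(6)/28451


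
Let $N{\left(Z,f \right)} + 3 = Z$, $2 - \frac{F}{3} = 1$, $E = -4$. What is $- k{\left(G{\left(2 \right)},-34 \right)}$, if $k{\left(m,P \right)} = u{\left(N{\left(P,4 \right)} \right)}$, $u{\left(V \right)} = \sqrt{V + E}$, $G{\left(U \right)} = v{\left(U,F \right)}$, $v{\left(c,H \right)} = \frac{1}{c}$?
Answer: $- i \sqrt{41} \approx - 6.4031 i$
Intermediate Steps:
$F = 3$ ($F = 6 - 3 = 3$)
$N{\left(Z,f \right)} = -3 + Z$
$G{\left(U \right)} = \frac{1}{U}$
$u{\left(V \right)} = \sqrt{-4 + V}$ ($u{\left(V \right)} = \sqrt{V - 4} = \sqrt{-4 + V}$)
$k{\left(m,P \right)} = \sqrt{-7 + P}$ ($k{\left(m,P \right)} = \sqrt{-4 + \left(-3 + P\right)} = \sqrt{-7 + P}$)
$- k{\left(G{\left(2 \right)},-34 \right)} = - \sqrt{-7 - 34} = - \sqrt{-41} = - i \sqrt{41}$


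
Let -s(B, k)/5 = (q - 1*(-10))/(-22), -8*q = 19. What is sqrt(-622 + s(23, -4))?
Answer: I*sqrt(1200837)/44 ≈ 24.905*I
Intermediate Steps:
q = -19/8 (q = -1/8*19 = -19/8 ≈ -2.3750)
s(B, k) = 305/176 (s(B, k) = -5*(-19/8 - 1*(-10))/(-22) = -5*(-19/8 + 10)*(-1)/22 = -305*(-1)/(8*22) = -5*(-61/176) = 305/176)
sqrt(-622 + s(23, -4)) = sqrt(-622 + 305/176) = sqrt(-109167/176) = I*sqrt(1200837)/44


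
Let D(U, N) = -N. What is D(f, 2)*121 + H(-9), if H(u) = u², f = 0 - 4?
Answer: -161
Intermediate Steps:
f = -4
D(f, 2)*121 + H(-9) = -1*2*121 + (-9)² = -2*121 + 81 = -242 + 81 = -161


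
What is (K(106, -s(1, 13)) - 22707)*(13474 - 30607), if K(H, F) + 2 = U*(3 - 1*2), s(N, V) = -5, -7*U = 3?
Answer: 2723564478/7 ≈ 3.8908e+8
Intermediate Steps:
U = -3/7 (U = -⅐*3 = -3/7 ≈ -0.42857)
K(H, F) = -17/7 (K(H, F) = -2 - 3*(3 - 1*2)/7 = -2 - 3*(3 - 2)/7 = -2 - 3/7*1 = -2 - 3/7 = -17/7)
(K(106, -s(1, 13)) - 22707)*(13474 - 30607) = (-17/7 - 22707)*(13474 - 30607) = -158966/7*(-17133) = 2723564478/7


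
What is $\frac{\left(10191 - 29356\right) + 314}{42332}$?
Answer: $- \frac{18851}{42332} \approx -0.44531$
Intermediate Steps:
$\frac{\left(10191 - 29356\right) + 314}{42332} = \left(-19165 + 314\right) \frac{1}{42332} = \left(-18851\right) \frac{1}{42332} = - \frac{18851}{42332}$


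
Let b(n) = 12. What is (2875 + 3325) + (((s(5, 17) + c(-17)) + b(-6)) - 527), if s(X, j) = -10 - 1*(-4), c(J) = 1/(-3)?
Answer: 17036/3 ≈ 5678.7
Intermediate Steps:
c(J) = -⅓
s(X, j) = -6 (s(X, j) = -10 + 4 = -6)
(2875 + 3325) + (((s(5, 17) + c(-17)) + b(-6)) - 527) = (2875 + 3325) + (((-6 - ⅓) + 12) - 527) = 6200 + ((-19/3 + 12) - 527) = 6200 + (17/3 - 527) = 6200 - 1564/3 = 17036/3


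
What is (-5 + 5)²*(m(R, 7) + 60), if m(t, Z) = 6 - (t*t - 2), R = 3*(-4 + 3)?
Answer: 0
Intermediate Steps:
R = -3 (R = 3*(-1) = -3)
m(t, Z) = 8 - t² (m(t, Z) = 6 - (t² - 2) = 6 - (-2 + t²) = 6 + (2 - t²) = 8 - t²)
(-5 + 5)²*(m(R, 7) + 60) = (-5 + 5)²*((8 - 1*(-3)²) + 60) = 0²*((8 - 1*9) + 60) = 0*((8 - 9) + 60) = 0*(-1 + 60) = 0*59 = 0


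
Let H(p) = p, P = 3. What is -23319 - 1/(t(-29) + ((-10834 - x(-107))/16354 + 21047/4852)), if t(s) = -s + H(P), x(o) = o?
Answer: -1941887045227/83274785 ≈ -23319.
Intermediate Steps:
t(s) = 3 - s (t(s) = -s + 3 = 3 - s)
-23319 - 1/(t(-29) + ((-10834 - x(-107))/16354 + 21047/4852)) = -23319 - 1/((3 - 1*(-29)) + ((-10834 - 1*(-107))/16354 + 21047/4852)) = -23319 - 1/((3 + 29) + ((-10834 + 107)*(1/16354) + 21047*(1/4852))) = -23319 - 1/(32 + (-10727*1/16354 + 21047/4852)) = -23319 - 1/(32 + (-631/962 + 21047/4852)) = -23319 - 1/(32 + 8592801/2333812) = -23319 - 1/83274785/2333812 = -23319 - 1*2333812/83274785 = -23319 - 2333812/83274785 = -1941887045227/83274785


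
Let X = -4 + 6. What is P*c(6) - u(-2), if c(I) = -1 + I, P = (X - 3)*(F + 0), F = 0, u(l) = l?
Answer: 2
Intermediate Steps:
X = 2
P = 0 (P = (2 - 3)*(0 + 0) = -1*0 = 0)
P*c(6) - u(-2) = 0*(-1 + 6) - 1*(-2) = 0*5 + 2 = 0 + 2 = 2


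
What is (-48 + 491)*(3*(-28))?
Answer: -37212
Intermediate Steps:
(-48 + 491)*(3*(-28)) = 443*(-84) = -37212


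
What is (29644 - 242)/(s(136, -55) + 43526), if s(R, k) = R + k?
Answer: 29402/43607 ≈ 0.67425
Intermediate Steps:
(29644 - 242)/(s(136, -55) + 43526) = (29644 - 242)/((136 - 55) + 43526) = 29402/(81 + 43526) = 29402/43607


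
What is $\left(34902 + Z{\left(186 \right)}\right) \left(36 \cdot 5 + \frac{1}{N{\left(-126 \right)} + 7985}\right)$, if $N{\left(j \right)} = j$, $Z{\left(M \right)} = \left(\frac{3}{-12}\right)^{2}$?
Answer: $\frac{789971048893}{125744} \approx 6.2824 \cdot 10^{6}$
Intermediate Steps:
$Z{\left(M \right)} = \frac{1}{16}$ ($Z{\left(M \right)} = \left(3 \left(- \frac{1}{12}\right)\right)^{2} = \left(- \frac{1}{4}\right)^{2} = \frac{1}{16}$)
$\left(34902 + Z{\left(186 \right)}\right) \left(36 \cdot 5 + \frac{1}{N{\left(-126 \right)} + 7985}\right) = \left(34902 + \frac{1}{16}\right) \left(36 \cdot 5 + \frac{1}{-126 + 7985}\right) = \frac{558433 \left(180 + \frac{1}{7859}\right)}{16} = \frac{558433}{16} \cdot \frac{1414621}{7859} = \frac{789971048893}{125744}$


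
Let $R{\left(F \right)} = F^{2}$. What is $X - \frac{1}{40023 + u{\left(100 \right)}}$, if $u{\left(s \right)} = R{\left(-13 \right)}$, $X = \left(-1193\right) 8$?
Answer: $- \frac{383592449}{40192} \approx -9544.0$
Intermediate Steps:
$X = -9544$
$u{\left(s \right)} = 169$ ($u{\left(s \right)} = \left(-13\right)^{2} = 169$)
$X - \frac{1}{40023 + u{\left(100 \right)}} = -9544 - \frac{1}{40023 + 169} = -9544 - \frac{1}{40192} = - \frac{383592449}{40192}$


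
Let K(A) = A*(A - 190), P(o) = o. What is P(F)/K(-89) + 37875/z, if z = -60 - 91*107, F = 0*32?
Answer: -375/97 ≈ -3.8660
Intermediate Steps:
F = 0
z = -9797 (z = -60 - 9737 = -9797)
K(A) = A*(-190 + A)
P(F)/K(-89) + 37875/z = 0/((-89*(-190 - 89))) + 37875/(-9797) = 0/((-89*(-279))) + 37875*(-1/9797) = 0/24831 - 375/97 = 0*(1/24831) - 375/97 = 0 - 375/97 = -375/97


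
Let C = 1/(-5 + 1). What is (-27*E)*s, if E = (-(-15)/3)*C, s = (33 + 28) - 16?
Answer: 6075/4 ≈ 1518.8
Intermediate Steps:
C = -1/4 (C = 1/(-4) = -1/4 ≈ -0.25000)
s = 45 (s = 61 - 16 = 45)
E = -5/4 (E = -(-15)/3*(-1/4) = -5*(-1)*(-1/4) = 5*(-1/4) = -5/4 ≈ -1.2500)
(-27*E)*s = -27*(-5/4)*45 = (135/4)*45 = 6075/4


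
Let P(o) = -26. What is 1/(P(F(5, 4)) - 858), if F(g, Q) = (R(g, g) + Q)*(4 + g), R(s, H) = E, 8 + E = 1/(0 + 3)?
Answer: -1/884 ≈ -0.0011312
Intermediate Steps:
E = -23/3 (E = -8 + 1/(0 + 3) = -8 + 1/3 = -8 + ⅓ = -23/3 ≈ -7.6667)
R(s, H) = -23/3
F(g, Q) = (4 + g)*(-23/3 + Q) (F(g, Q) = (-23/3 + Q)*(4 + g) = (4 + g)*(-23/3 + Q))
1/(P(F(5, 4)) - 858) = 1/(-26 - 858) = 1/(-884) = -1/884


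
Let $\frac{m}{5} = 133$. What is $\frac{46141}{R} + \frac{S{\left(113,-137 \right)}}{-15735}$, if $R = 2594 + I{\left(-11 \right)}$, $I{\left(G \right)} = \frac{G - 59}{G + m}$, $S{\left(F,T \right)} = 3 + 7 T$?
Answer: $\frac{238222245713}{13346474205} \approx 17.849$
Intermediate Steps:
$m = 665$ ($m = 5 \cdot 133 = 665$)
$I{\left(G \right)} = \frac{-59 + G}{665 + G}$ ($I{\left(G \right)} = \frac{G - 59}{G + 665} = \frac{-59 + G}{665 + G}$)
$R = \frac{848203}{327}$ ($R = 2594 + \frac{-59 - 11}{665 - 11} = 2594 + \frac{1}{654} \left(-70\right) = 2594 - \frac{35}{327} = \frac{848203}{327} \approx 2593.9$)
$\frac{46141}{R} + \frac{S{\left(113,-137 \right)}}{-15735} = \frac{46141}{\frac{848203}{327}} + \frac{3 + 7 \left(-137\right)}{-15735} = 46141 \cdot \frac{327}{848203} + \left(3 - 959\right) \left(- \frac{1}{15735}\right) = \frac{15088107}{848203} - - \frac{956}{15735} = \frac{15088107}{848203} + \frac{956}{15735} = \frac{238222245713}{13346474205}$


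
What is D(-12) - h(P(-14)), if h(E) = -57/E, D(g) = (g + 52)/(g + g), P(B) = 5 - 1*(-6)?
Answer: 116/33 ≈ 3.5152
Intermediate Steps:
P(B) = 11 (P(B) = 5 + 6 = 11)
D(g) = (52 + g)/(2*g) (D(g) = (52 + g)/((2*g)) = (52 + g)*(1/(2*g)) = (52 + g)/(2*g))
D(-12) - h(P(-14)) = (½)*(52 - 12)/(-12) - (-57)/11 = (½)*(-1/12)*40 - (-57)/11 = -5/3 - 1*(-57/11) = -5/3 + 57/11 = 116/33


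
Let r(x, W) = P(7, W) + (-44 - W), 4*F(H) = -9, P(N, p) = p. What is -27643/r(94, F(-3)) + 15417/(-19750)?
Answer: 24785041/39500 ≈ 627.47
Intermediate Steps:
F(H) = -9/4 (F(H) = (¼)*(-9) = -9/4)
r(x, W) = -44 (r(x, W) = W + (-44 - W) = -44)
-27643/r(94, F(-3)) + 15417/(-19750) = -27643/(-44) + 15417/(-19750) = -27643*(-1/44) + 15417*(-1/19750) = 2513/4 - 15417/19750 = 24785041/39500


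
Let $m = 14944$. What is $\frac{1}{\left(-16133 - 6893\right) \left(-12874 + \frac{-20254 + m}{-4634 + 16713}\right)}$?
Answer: $\frac{12079}{3580781457256} \approx 3.3733 \cdot 10^{-9}$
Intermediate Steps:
$\frac{1}{\left(-16133 - 6893\right) \left(-12874 + \frac{-20254 + m}{-4634 + 16713}\right)} = \frac{1}{\left(-16133 - 6893\right) \left(-12874 + \frac{-20254 + 14944}{-4634 + 16713}\right)} = \frac{1}{\left(-23026\right) \left(-12874 - \frac{5310}{12079}\right)} = \frac{1}{\left(-23026\right) \left(- \frac{155510356}{12079}\right)} = \frac{1}{\frac{3580781457256}{12079}} = \frac{12079}{3580781457256}$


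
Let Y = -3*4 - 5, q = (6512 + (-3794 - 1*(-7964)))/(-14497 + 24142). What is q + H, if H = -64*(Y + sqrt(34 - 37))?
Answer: 10504442/9645 - 64*I*sqrt(3) ≈ 1089.1 - 110.85*I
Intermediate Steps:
q = 10682/9645 (q = (6512 + (-3794 + 7964))/9645 = (6512 + 4170)*(1/9645) = 10682*(1/9645) = 10682/9645 ≈ 1.1075)
Y = -17 (Y = -12 - 5 = -17)
H = 1088 - 64*I*sqrt(3) (H = -64*(-17 + sqrt(34 - 37)) = -64*(-17 + sqrt(-3)) = -64*(-17 + I*sqrt(3)) = 1088 - 64*I*sqrt(3) ≈ 1088.0 - 110.85*I)
q + H = 10682/9645 + (1088 - 64*I*sqrt(3)) = 10504442/9645 - 64*I*sqrt(3)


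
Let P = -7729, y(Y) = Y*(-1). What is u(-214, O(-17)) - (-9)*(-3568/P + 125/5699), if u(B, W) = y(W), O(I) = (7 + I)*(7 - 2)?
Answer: 2394079963/44047571 ≈ 54.352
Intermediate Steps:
y(Y) = -Y
O(I) = 35 + 5*I (O(I) = (7 + I)*5 = 35 + 5*I)
u(B, W) = -W
u(-214, O(-17)) - (-9)*(-3568/P + 125/5699) = -(35 + 5*(-17)) - (-9)*(-3568/(-7729) + 125/5699) = -(35 - 85) - (-9)*(-3568*(-1/7729) + 125*(1/5699)) = -1*(-50) - (-9)*(3568/7729 + 125/5699) = 50 - (-9)*21300157/44047571 = 50 - 1*(-191701413/44047571) = 50 + 191701413/44047571 = 2394079963/44047571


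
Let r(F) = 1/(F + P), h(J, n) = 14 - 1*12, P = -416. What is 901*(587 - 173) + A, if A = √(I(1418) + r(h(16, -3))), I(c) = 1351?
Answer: 373014 + √25728398/138 ≈ 3.7305e+5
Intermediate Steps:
h(J, n) = 2 (h(J, n) = 14 - 12 = 2)
r(F) = 1/(-416 + F) (r(F) = 1/(F - 416) = 1/(-416 + F))
A = √25728398/138 (A = √(1351 + 1/(-416 + 2)) = √(1351 + 1/(-414)) = √(1351 - 1/414) = √(559313/414) = √25728398/138 ≈ 36.756)
901*(587 - 173) + A = 901*(587 - 173) + √25728398/138 = 901*414 + √25728398/138 = 373014 + √25728398/138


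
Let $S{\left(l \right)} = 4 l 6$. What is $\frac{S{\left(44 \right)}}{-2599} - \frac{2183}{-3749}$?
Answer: $\frac{74551}{423637} \approx 0.17598$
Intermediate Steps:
$S{\left(l \right)} = 24 l$
$\frac{S{\left(44 \right)}}{-2599} - \frac{2183}{-3749} = \frac{24 \cdot 44}{-2599} - \frac{2183}{-3749} = 1056 \left(- \frac{1}{2599}\right) - - \frac{2183}{3749} = - \frac{1056}{2599} + \frac{2183}{3749} = \frac{74551}{423637}$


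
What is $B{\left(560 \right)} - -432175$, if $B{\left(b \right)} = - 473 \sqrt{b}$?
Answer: $432175 - 1892 \sqrt{35} \approx 4.2098 \cdot 10^{5}$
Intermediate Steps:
$B{\left(560 \right)} - -432175 = - 473 \sqrt{560} - -432175 = - 473 \cdot 4 \sqrt{35} + 432175 = - 1892 \sqrt{35} + 432175 = 432175 - 1892 \sqrt{35}$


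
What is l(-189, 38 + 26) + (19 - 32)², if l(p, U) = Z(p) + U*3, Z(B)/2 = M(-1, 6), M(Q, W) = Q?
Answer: 359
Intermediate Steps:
Z(B) = -2 (Z(B) = 2*(-1) = -2)
l(p, U) = -2 + 3*U (l(p, U) = -2 + U*3 = -2 + 3*U)
l(-189, 38 + 26) + (19 - 32)² = (-2 + 3*(38 + 26)) + (19 - 32)² = (-2 + 3*64) + (-13)² = (-2 + 192) + 169 = 190 + 169 = 359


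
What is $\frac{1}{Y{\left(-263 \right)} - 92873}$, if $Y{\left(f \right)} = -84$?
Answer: $- \frac{1}{92957} \approx -1.0758 \cdot 10^{-5}$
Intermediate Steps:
$\frac{1}{Y{\left(-263 \right)} - 92873} = \frac{1}{-84 - 92873} = \frac{1}{-92957} = - \frac{1}{92957}$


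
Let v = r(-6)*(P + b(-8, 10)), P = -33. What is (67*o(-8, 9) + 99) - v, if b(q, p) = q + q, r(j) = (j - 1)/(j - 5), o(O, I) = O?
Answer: -4464/11 ≈ -405.82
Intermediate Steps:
r(j) = (-1 + j)/(-5 + j)
b(q, p) = 2*q
v = -343/11 (v = ((-1 - 6)/(-5 - 6))*(-33 + 2*(-8)) = (-7/(-11))*(-33 - 16) = -1/11*(-7)*(-49) = (7/11)*(-49) = -343/11 ≈ -31.182)
(67*o(-8, 9) + 99) - v = (67*(-8) + 99) - 1*(-343/11) = (-536 + 99) + 343/11 = -437 + 343/11 = -4464/11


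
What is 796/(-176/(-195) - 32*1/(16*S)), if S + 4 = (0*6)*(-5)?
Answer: 310440/547 ≈ 567.53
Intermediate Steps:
S = -4 (S = -4 + (0*6)*(-5) = -4 + 0*(-5) = -4 + 0 = -4)
796/(-176/(-195) - 32*1/(16*S)) = 796/(-176/(-195) - 32/((8*2)*(-4))) = 796/(-176*(-1/195) - 32/(16*(-4))) = 796/(176/195 - 32/(-64)) = 796/(176/195 - 32*(-1/64)) = 796/(176/195 + ½) = 796/(547/390) = 796*(390/547) = 310440/547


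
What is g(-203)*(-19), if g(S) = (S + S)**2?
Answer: -3131884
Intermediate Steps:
g(S) = 4*S**2 (g(S) = (2*S)**2 = 4*S**2)
g(-203)*(-19) = (4*(-203)**2)*(-19) = (4*41209)*(-19) = 164836*(-19) = -3131884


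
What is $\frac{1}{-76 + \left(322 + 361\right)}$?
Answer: $\frac{1}{607} \approx 0.0016474$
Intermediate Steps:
$\frac{1}{-76 + \left(322 + 361\right)} = \frac{1}{-76 + 683} = \frac{1}{607}$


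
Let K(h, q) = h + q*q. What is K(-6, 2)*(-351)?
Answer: 702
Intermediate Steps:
K(h, q) = h + q²
K(-6, 2)*(-351) = (-6 + 2²)*(-351) = (-6 + 4)*(-351) = -2*(-351) = 702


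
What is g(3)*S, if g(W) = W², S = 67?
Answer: 603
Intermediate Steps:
g(3)*S = 3²*67 = 9*67 = 603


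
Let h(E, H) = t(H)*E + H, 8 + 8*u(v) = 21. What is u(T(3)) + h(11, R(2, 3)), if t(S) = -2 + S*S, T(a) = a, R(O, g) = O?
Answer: 205/8 ≈ 25.625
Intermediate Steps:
u(v) = 13/8 (u(v) = -1 + (⅛)*21 = -1 + 21/8 = 13/8)
t(S) = -2 + S²
h(E, H) = H + E*(-2 + H²) (h(E, H) = (-2 + H²)*E + H = E*(-2 + H²) + H = H + E*(-2 + H²))
u(T(3)) + h(11, R(2, 3)) = 13/8 + (2 + 11*(-2 + 2²)) = 13/8 + (2 + 11*(-2 + 4)) = 13/8 + (2 + 11*2) = 13/8 + (2 + 22) = 13/8 + 24 = 205/8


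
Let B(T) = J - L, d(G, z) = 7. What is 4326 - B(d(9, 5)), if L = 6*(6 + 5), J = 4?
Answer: 4388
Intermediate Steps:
L = 66 (L = 6*11 = 66)
B(T) = -62 (B(T) = 4 - 1*66 = 4 - 66 = -62)
4326 - B(d(9, 5)) = 4326 - 1*(-62) = 4326 + 62 = 4388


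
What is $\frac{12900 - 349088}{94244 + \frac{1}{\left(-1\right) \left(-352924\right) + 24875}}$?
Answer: $- \frac{127011490212}{35605288957} \approx -3.5672$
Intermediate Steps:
$\frac{12900 - 349088}{94244 + \frac{1}{\left(-1\right) \left(-352924\right) + 24875}} = - \frac{336188}{94244 + \frac{1}{352924 + 24875}} = - \frac{336188}{94244 + \frac{1}{377799}} = - \frac{336188}{\frac{35605288957}{377799}} = \left(-336188\right) \frac{377799}{35605288957} = - \frac{127011490212}{35605288957}$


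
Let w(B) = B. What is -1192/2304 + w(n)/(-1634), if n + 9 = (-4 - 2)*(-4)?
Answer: -123893/235296 ≈ -0.52654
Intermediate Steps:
n = 15 (n = -9 + (-4 - 2)*(-4) = -9 - 6*(-4) = -9 + 24 = 15)
-1192/2304 + w(n)/(-1634) = -1192/2304 + 15/(-1634) = -1192*1/2304 + 15*(-1/1634) = -149/288 - 15/1634 = -123893/235296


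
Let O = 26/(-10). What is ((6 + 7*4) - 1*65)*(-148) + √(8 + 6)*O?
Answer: 4588 - 13*√14/5 ≈ 4578.3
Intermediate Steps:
O = -13/5 (O = 26*(-⅒) = -13/5 ≈ -2.6000)
((6 + 7*4) - 1*65)*(-148) + √(8 + 6)*O = ((6 + 7*4) - 1*65)*(-148) + √(8 + 6)*(-13/5) = ((6 + 28) - 65)*(-148) + √14*(-13/5) = (34 - 65)*(-148) - 13*√14/5 = -31*(-148) - 13*√14/5 = 4588 - 13*√14/5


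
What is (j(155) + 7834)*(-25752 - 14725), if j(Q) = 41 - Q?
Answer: -312482440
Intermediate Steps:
(j(155) + 7834)*(-25752 - 14725) = ((41 - 1*155) + 7834)*(-25752 - 14725) = ((41 - 155) + 7834)*(-40477) = (-114 + 7834)*(-40477) = 7720*(-40477) = -312482440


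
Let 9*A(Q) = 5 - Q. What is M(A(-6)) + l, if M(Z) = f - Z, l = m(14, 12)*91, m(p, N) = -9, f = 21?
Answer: -7193/9 ≈ -799.22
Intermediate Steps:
A(Q) = 5/9 - Q/9 (A(Q) = (5 - Q)/9 = 5/9 - Q/9)
l = -819 (l = -9*91 = -819)
M(Z) = 21 - Z
M(A(-6)) + l = (21 - (5/9 - ⅑*(-6))) - 819 = (21 - (5/9 + ⅔)) - 819 = (21 - 1*11/9) - 819 = (21 - 11/9) - 819 = 178/9 - 819 = -7193/9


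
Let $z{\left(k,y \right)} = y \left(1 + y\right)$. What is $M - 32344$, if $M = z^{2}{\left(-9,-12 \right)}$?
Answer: $-14920$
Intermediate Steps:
$M = 17424$ ($M = \left(- 12 \left(1 - 12\right)\right)^{2} = \left(\left(-12\right) \left(-11\right)\right)^{2} = 132^{2} = 17424$)
$M - 32344 = 17424 - 32344 = -14920$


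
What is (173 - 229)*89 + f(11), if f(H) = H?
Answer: -4973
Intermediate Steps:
(173 - 229)*89 + f(11) = (173 - 229)*89 + 11 = -56*89 + 11 = -4984 + 11 = -4973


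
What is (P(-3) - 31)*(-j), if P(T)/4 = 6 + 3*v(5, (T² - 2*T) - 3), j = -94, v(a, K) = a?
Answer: 4982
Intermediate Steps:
P(T) = 84 (P(T) = 4*(6 + 3*5) = 4*(6 + 15) = 4*21 = 84)
(P(-3) - 31)*(-j) = (84 - 31)*(-1*(-94)) = 53*94 = 4982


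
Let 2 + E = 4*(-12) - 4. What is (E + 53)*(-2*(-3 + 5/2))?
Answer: -1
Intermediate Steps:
E = -54 (E = -2 + (4*(-12) - 4) = -2 + (-48 - 4) = -2 - 52 = -54)
(E + 53)*(-2*(-3 + 5/2)) = (-54 + 53)*(-2*(-3 + 5/2)) = -(-2)*(-3 + 5*(1/2)) = -(-2)*(-3 + 5/2) = -(-2)*(-1)/2 = -1*1 = -1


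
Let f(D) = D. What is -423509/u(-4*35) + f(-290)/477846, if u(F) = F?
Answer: 101186020507/33449220 ≈ 3025.1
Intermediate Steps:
-423509/u(-4*35) + f(-290)/477846 = -423509/((-4*35)) - 290/477846 = -423509/(-140) - 290*1/477846 = -423509*(-1/140) - 145/238923 = 423509/140 - 145/238923 = 101186020507/33449220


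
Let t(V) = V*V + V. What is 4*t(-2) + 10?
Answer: 18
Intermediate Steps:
t(V) = V + V**2 (t(V) = V**2 + V = V + V**2)
4*t(-2) + 10 = 4*(-2*(1 - 2)) + 10 = 4*(-2*(-1)) + 10 = 4*2 + 10 = 8 + 10 = 18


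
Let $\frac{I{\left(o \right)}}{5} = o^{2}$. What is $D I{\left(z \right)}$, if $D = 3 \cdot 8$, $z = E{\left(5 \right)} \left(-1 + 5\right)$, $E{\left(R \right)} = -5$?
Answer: $48000$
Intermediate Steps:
$z = -20$ ($z = - 5 \left(-1 + 5\right) = \left(-5\right) 4 = -20$)
$I{\left(o \right)} = 5 o^{2}$
$D = 24$
$D I{\left(z \right)} = 24 \cdot 5 \left(-20\right)^{2} = 24 \cdot 5 \cdot 400 = 24 \cdot 2000 = 48000$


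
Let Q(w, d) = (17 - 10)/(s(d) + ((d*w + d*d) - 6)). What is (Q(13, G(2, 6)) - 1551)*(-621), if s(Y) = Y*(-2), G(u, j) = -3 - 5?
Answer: 9633159/10 ≈ 9.6332e+5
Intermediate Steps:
G(u, j) = -8
s(Y) = -2*Y
Q(w, d) = 7/(-6 + d² - 2*d + d*w) (Q(w, d) = (17 - 10)/(-2*d + ((d*w + d*d) - 6)) = 7/(-2*d + ((d*w + d²) - 6)) = 7/(-2*d + ((d² + d*w) - 6)) = 7/(-2*d + (-6 + d² + d*w)) = 7/(-6 + d² - 2*d + d*w))
(Q(13, G(2, 6)) - 1551)*(-621) = (7/(-6 + (-8)² - 2*(-8) - 8*13) - 1551)*(-621) = (7/(-6 + 64 + 16 - 104) - 1551)*(-621) = (7/(-30) - 1551)*(-621) = (7*(-1/30) - 1551)*(-621) = (-7/30 - 1551)*(-621) = -46537/30*(-621) = 9633159/10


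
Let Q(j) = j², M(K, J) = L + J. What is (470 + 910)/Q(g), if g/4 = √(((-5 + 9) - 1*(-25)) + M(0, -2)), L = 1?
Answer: 345/112 ≈ 3.0804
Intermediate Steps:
M(K, J) = 1 + J
g = 8*√7 (g = 4*√(((-5 + 9) - 1*(-25)) + (1 - 2)) = 4*√((4 + 25) - 1) = 4*√(29 - 1) = 4*√28 = 4*(2*√7) = 8*√7 ≈ 21.166)
(470 + 910)/Q(g) = (470 + 910)/((8*√7)²) = 1380/448 = 1380*(1/448) = 345/112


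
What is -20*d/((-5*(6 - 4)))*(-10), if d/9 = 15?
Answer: -2700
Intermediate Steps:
d = 135 (d = 9*15 = 135)
-20*d/((-5*(6 - 4)))*(-10) = -2700/((-5*(6 - 4)))*(-10) = -2700/((-5*2))*(-10) = -2700/(-10)*(-10) = -2700*(-1)/10*(-10) = -20*(-27/2)*(-10) = 270*(-10) = -2700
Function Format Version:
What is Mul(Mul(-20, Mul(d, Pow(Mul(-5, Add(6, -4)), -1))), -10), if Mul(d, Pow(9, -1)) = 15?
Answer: -2700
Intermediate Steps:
d = 135 (d = Mul(9, 15) = 135)
Mul(Mul(-20, Mul(d, Pow(Mul(-5, Add(6, -4)), -1))), -10) = Mul(Mul(-20, Mul(135, Pow(Mul(-5, Add(6, -4)), -1))), -10) = Mul(Mul(-20, Mul(135, Pow(Mul(-5, 2), -1))), -10) = Mul(Mul(-20, Mul(135, Pow(-10, -1))), -10) = Mul(Mul(-20, Mul(135, Rational(-1, 10))), -10) = Mul(Mul(-20, Rational(-27, 2)), -10) = Mul(270, -10) = -2700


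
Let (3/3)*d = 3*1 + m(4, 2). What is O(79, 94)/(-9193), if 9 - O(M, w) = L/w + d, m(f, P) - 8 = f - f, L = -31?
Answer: 157/864142 ≈ 0.00018168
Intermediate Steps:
m(f, P) = 8 (m(f, P) = 8 + (f - f) = 8 + 0 = 8)
d = 11 (d = 3*1 + 8 = 3 + 8 = 11)
O(M, w) = -2 + 31/w (O(M, w) = 9 - (-31/w + 11) = 9 - (11 - 31/w) = 9 + (-11 + 31/w) = -2 + 31/w)
O(79, 94)/(-9193) = (-2 + 31/94)/(-9193) = (-2 + 31*(1/94))*(-1/9193) = (-2 + 31/94)*(-1/9193) = -157/94*(-1/9193) = 157/864142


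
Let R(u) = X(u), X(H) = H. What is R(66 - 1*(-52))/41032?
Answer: 59/20516 ≈ 0.0028758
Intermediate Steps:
R(u) = u
R(66 - 1*(-52))/41032 = (66 - 1*(-52))/41032 = (66 + 52)*(1/41032) = 118*(1/41032) = 59/20516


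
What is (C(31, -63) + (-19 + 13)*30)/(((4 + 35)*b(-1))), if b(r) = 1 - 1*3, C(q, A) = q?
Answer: 149/78 ≈ 1.9103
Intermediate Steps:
b(r) = -2 (b(r) = 1 - 3 = -2)
(C(31, -63) + (-19 + 13)*30)/(((4 + 35)*b(-1))) = (31 + (-19 + 13)*30)/(((4 + 35)*(-2))) = (31 - 6*30)/((39*(-2))) = (31 - 180)/(-78) = -149*(-1/78) = 149/78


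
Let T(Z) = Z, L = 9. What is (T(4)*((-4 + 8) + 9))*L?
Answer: 468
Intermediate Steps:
(T(4)*((-4 + 8) + 9))*L = (4*((-4 + 8) + 9))*9 = (4*(4 + 9))*9 = (4*13)*9 = 52*9 = 468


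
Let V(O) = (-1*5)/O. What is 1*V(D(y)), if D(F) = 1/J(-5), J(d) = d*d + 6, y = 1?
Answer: -155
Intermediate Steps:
J(d) = 6 + d² (J(d) = d² + 6 = 6 + d²)
D(F) = 1/31 (D(F) = 1/(6 + (-5)²) = 1/(6 + 25) = 1/31)
V(O) = -5/O
1*V(D(y)) = 1*(-5/1/31) = 1*(-5*31) = 1*(-155) = -155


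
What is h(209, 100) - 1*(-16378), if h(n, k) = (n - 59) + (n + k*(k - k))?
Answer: 16737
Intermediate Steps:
h(n, k) = -59 + 2*n (h(n, k) = (-59 + n) + (n + k*0) = (-59 + n) + (n + 0) = (-59 + n) + n = -59 + 2*n)
h(209, 100) - 1*(-16378) = (-59 + 2*209) - 1*(-16378) = (-59 + 418) + 16378 = 359 + 16378 = 16737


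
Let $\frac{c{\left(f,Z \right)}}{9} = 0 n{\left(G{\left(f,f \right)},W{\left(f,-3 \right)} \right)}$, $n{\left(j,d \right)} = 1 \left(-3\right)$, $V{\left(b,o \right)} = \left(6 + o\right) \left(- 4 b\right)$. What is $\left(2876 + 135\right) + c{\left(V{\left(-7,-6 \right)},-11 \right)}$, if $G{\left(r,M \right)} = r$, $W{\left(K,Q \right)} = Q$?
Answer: $3011$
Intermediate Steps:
$V{\left(b,o \right)} = - 4 b \left(6 + o\right)$
$n{\left(j,d \right)} = -3$
$c{\left(f,Z \right)} = 0$ ($c{\left(f,Z \right)} = 9 \cdot 0 \left(-3\right) = 9 \cdot 0 = 0$)
$\left(2876 + 135\right) + c{\left(V{\left(-7,-6 \right)},-11 \right)} = \left(2876 + 135\right) + 0 = 3011 + 0 = 3011$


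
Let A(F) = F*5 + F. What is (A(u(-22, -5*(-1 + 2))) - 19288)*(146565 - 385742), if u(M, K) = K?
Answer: 4620421286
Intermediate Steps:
A(F) = 6*F (A(F) = 5*F + F = 6*F)
(A(u(-22, -5*(-1 + 2))) - 19288)*(146565 - 385742) = (6*(-5*(-1 + 2)) - 19288)*(146565 - 385742) = (6*(-5*1) - 19288)*(-239177) = (6*(-5) - 19288)*(-239177) = (-30 - 19288)*(-239177) = -19318*(-239177) = 4620421286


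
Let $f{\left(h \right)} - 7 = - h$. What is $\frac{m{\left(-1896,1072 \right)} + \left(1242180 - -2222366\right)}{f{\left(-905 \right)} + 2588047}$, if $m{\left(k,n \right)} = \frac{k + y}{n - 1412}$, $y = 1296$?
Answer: $\frac{58897312}{44012303} \approx 1.3382$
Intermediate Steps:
$f{\left(h \right)} = 7 - h$
$m{\left(k,n \right)} = \frac{1296 + k}{-1412 + n}$ ($m{\left(k,n \right)} = \frac{k + 1296}{n - 1412} = \frac{1296 + k}{-1412 + n}$)
$\frac{m{\left(-1896,1072 \right)} + \left(1242180 - -2222366\right)}{f{\left(-905 \right)} + 2588047} = \frac{\frac{1296 - 1896}{-1412 + 1072} + \left(1242180 - -2222366\right)}{\left(7 - -905\right) + 2588047} = \frac{\frac{1}{-340} \left(-600\right) + \left(1242180 + 2222366\right)}{\left(7 + 905\right) + 2588047} = \frac{\left(- \frac{1}{340}\right) \left(-600\right) + 3464546}{912 + 2588047} = \frac{\frac{30}{17} + 3464546}{2588959} = \frac{58897312}{17} \cdot \frac{1}{2588959} = \frac{58897312}{44012303}$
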